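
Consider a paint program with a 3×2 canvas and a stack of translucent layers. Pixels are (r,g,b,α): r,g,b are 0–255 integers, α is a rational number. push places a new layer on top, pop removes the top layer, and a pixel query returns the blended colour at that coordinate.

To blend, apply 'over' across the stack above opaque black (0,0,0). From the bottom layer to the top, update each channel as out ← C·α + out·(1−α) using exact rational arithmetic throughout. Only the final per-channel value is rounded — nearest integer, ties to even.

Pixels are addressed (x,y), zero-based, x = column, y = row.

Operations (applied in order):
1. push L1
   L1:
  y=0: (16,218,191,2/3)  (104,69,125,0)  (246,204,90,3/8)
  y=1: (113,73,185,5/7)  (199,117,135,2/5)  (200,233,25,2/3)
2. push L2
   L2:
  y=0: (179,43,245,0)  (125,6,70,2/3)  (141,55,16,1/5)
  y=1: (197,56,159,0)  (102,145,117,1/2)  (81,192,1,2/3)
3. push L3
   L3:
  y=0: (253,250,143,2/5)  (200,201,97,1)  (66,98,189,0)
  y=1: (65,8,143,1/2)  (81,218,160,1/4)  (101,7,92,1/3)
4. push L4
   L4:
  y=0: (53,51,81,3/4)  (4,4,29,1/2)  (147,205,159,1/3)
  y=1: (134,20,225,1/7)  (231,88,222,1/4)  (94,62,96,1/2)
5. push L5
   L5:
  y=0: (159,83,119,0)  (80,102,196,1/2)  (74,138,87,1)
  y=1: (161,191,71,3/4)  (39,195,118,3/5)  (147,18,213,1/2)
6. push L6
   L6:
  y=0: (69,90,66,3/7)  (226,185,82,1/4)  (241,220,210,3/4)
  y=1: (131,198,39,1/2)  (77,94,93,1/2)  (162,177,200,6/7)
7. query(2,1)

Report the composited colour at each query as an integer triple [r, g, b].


at x=2,y=1 over L1,L2,L3,L4,L5,L6:
L1 α=2/3: [400/3, 466/3, 50/3]
L2 α=2/3: [886/9, 1618/9, 56/9]
L3 α=1/3: [2681/27, 3299/27, 940/27]
L4 α=1/2: [5219/54, 4973/54, 1766/27]
L5 α=1/2: [13157/108, 5945/108, 7517/54]
L6 α=6/7: [118133/756, 120641/756, 10331/54]
→ [156, 160, 191]


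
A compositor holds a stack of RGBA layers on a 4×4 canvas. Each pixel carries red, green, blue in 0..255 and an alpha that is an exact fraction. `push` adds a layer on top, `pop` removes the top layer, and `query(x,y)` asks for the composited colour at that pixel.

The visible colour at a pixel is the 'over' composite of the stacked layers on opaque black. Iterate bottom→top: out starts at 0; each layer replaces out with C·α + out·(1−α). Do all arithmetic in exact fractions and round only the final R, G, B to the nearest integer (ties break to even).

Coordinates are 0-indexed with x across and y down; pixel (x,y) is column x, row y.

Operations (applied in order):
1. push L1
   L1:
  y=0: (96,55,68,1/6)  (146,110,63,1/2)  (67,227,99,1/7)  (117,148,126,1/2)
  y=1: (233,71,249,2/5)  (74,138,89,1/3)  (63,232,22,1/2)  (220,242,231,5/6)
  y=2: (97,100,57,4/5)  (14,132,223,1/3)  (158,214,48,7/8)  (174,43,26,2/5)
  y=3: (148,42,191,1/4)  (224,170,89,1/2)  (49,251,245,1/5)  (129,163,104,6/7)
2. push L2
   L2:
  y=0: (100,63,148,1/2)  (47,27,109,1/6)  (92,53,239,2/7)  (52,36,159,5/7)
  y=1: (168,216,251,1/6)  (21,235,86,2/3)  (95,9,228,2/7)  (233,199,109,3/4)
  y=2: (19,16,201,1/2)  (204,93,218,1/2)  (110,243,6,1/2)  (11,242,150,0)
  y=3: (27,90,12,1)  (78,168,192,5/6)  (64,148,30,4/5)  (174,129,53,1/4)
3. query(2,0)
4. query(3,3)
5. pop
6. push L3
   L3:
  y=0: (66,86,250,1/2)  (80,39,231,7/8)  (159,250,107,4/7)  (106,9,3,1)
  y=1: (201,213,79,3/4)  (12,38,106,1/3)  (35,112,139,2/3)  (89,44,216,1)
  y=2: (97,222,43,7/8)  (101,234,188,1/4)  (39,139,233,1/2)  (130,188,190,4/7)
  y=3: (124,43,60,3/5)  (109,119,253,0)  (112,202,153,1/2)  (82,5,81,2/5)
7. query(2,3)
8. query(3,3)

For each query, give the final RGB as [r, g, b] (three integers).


at x=2,y=0 over L1,L2:
+L1 (α=1/7) → [67/7, 227/7, 99/7]
+L2 (α=2/7) → [1623/49, 1877/49, 3841/49]
= [33, 38, 78]

query (3,3) [L1,L2] — begin 0,0,0
after L1 α=6/7: [774/7, 978/7, 624/7]
after L2 α=1/4: [885/7, 3837/28, 2243/28]
= [126, 137, 80]

at x=2,y=3 over L1,L3:
+L1 (α=1/5) → [49/5, 251/5, 49]
+L3 (α=1/2) → [609/10, 1261/10, 101]
rounded: [61, 126, 101]

query (3,3) [L1,L3] — begin 0,0,0
L1 α=6/7: [774/7, 978/7, 624/7]
L3 α=2/5: [694/7, 3004/35, 3006/35]
rounded: [99, 86, 86]


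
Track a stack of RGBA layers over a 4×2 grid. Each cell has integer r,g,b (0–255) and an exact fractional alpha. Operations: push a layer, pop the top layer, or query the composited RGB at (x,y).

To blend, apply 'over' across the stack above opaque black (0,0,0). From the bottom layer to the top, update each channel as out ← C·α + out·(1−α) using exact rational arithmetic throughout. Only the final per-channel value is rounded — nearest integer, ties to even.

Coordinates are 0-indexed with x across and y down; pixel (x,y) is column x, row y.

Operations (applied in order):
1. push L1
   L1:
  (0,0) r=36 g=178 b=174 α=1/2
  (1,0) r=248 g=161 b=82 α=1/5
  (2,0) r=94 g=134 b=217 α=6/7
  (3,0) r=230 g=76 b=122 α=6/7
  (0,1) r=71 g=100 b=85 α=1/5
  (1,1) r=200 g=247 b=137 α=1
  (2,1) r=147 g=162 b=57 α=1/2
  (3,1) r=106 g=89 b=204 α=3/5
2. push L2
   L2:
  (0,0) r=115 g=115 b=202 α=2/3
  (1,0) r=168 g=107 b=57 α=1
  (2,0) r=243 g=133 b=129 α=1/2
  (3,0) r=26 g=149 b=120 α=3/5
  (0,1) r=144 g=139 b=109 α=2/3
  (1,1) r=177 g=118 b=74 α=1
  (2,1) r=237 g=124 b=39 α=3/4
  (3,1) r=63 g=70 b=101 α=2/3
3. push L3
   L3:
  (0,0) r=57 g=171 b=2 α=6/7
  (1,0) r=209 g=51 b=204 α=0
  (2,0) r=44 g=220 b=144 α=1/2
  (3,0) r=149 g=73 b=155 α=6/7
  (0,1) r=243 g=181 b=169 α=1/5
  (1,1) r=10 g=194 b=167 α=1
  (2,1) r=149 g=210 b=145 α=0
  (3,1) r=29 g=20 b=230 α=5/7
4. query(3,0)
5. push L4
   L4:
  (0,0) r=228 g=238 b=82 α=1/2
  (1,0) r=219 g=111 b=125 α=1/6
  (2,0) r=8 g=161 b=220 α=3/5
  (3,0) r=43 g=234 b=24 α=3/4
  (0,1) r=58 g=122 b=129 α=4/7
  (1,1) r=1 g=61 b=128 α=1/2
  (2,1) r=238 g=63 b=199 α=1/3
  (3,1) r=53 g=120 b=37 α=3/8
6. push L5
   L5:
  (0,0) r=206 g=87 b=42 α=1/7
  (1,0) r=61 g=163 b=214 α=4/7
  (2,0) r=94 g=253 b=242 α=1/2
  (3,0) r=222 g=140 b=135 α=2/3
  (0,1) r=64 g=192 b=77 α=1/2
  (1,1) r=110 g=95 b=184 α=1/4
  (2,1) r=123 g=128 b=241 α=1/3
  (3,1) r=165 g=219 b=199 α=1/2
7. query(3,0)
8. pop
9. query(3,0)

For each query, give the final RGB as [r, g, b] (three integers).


query (3,0) [L1,L2,L3] — begin 0,0,0
after L1 α=6/7: [1380/7, 456/7, 732/7]
after L2 α=3/5: [3306/35, 4041/35, 3984/35]
after L3 α=6/7: [34596/245, 19371/245, 36534/245]
= [141, 79, 149]

query (3,0) [L1,L2,L3,L4,L5] — begin 0,0,0
+L1 (α=6/7) → [1380/7, 456/7, 732/7]
+L2 (α=3/5) → [3306/35, 4041/35, 3984/35]
+L3 (α=6/7) → [34596/245, 19371/245, 36534/245]
+L4 (α=3/4) → [66201/980, 191361/980, 27087/490]
+L5 (α=2/3) → [167107/980, 465761/2940, 53129/490]
= [171, 158, 108]

at x=3,y=0 over L1,L2,L3,L4:
L1 α=6/7: [1380/7, 456/7, 732/7]
L2 α=3/5: [3306/35, 4041/35, 3984/35]
L3 α=6/7: [34596/245, 19371/245, 36534/245]
L4 α=3/4: [66201/980, 191361/980, 27087/490]
rounded: [68, 195, 55]


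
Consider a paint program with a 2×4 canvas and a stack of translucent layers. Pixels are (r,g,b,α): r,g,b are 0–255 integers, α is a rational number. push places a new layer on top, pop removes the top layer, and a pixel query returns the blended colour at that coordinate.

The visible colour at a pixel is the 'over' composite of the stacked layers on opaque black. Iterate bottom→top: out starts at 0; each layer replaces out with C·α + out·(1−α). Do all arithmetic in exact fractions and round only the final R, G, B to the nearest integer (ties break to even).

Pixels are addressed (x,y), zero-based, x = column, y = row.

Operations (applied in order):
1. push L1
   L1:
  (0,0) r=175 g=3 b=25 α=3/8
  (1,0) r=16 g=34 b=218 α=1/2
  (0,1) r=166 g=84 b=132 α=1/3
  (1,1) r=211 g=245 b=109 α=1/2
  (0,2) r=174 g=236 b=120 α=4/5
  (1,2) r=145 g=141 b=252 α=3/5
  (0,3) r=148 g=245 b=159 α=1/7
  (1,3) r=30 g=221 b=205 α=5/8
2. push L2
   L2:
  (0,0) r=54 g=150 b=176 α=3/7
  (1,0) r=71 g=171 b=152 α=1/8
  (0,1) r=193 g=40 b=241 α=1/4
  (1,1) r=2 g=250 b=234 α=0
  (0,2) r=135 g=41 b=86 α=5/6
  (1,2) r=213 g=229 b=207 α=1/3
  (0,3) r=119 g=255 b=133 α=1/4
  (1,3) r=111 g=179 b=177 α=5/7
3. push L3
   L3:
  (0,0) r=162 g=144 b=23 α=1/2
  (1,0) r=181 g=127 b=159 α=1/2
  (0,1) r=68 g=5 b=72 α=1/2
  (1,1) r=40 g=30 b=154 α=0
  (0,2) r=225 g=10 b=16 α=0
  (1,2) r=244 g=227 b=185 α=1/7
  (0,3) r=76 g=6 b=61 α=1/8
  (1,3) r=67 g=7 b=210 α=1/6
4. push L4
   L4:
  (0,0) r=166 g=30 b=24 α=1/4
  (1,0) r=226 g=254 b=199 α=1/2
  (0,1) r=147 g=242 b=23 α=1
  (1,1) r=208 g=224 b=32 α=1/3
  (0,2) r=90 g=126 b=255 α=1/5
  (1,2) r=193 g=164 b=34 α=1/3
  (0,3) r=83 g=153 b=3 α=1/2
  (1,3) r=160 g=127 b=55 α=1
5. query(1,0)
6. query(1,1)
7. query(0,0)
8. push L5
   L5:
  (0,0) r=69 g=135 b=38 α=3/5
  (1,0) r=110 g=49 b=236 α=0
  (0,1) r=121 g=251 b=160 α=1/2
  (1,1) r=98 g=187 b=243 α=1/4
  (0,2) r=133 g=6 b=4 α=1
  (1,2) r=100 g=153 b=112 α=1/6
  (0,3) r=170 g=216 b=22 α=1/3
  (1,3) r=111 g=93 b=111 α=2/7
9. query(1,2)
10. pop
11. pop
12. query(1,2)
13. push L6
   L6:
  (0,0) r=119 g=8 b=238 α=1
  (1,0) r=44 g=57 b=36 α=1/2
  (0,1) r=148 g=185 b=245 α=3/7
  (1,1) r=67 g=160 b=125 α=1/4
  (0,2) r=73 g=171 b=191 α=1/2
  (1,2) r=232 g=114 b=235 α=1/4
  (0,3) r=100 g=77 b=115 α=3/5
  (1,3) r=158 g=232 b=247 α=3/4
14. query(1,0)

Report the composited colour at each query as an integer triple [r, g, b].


at x=1,y=0 over L1,L2,L3,L4:
after L1 α=1/2: [8, 17, 109]
after L2 α=1/8: [127/8, 145/4, 915/8]
after L3 α=1/2: [1575/16, 653/8, 2187/16]
after L4 α=1/2: [5191/32, 2685/16, 5371/32]
rounded: [162, 168, 168]

(1,1) stack=L1,L2,L3,L4; from [0,0,0]:
after L1 α=1/2: [211/2, 245/2, 109/2]
after L2 α=0: [211/2, 245/2, 109/2]
after L3 α=0: [211/2, 245/2, 109/2]
after L4 α=1/3: [419/3, 469/3, 47]
= [140, 156, 47]

at x=0,y=0 over L1,L2,L3,L4:
L1 α=3/8: [525/8, 9/8, 75/8]
L2 α=3/7: [849/14, 909/14, 1131/14]
L3 α=1/2: [3117/28, 2925/28, 1453/28]
L4 α=1/4: [13999/112, 9615/112, 5031/112]
= [125, 86, 45]

(1,2) stack=L1,L2,L3,L4,L5; from [0,0,0]:
L1 α=3/5: [87, 423/5, 756/5]
L2 α=1/3: [129, 1991/15, 849/5]
L3 α=1/7: [1018/7, 731/5, 6019/35]
L4 α=1/3: [1129/7, 2282/15, 13228/105]
L5 α=1/6: [2115/14, 2741/18, 7790/63]
→ [151, 152, 124]

at x=1,y=2 over L1,L2,L3:
L1 α=3/5: [87, 423/5, 756/5]
L2 α=1/3: [129, 1991/15, 849/5]
L3 α=1/7: [1018/7, 731/5, 6019/35]
rounded: [145, 146, 172]

at x=1,y=0 over L1,L2,L3,L6:
L1 α=1/2: [8, 17, 109]
L2 α=1/8: [127/8, 145/4, 915/8]
L3 α=1/2: [1575/16, 653/8, 2187/16]
L6 α=1/2: [2279/32, 1109/16, 2763/32]
rounded: [71, 69, 86]


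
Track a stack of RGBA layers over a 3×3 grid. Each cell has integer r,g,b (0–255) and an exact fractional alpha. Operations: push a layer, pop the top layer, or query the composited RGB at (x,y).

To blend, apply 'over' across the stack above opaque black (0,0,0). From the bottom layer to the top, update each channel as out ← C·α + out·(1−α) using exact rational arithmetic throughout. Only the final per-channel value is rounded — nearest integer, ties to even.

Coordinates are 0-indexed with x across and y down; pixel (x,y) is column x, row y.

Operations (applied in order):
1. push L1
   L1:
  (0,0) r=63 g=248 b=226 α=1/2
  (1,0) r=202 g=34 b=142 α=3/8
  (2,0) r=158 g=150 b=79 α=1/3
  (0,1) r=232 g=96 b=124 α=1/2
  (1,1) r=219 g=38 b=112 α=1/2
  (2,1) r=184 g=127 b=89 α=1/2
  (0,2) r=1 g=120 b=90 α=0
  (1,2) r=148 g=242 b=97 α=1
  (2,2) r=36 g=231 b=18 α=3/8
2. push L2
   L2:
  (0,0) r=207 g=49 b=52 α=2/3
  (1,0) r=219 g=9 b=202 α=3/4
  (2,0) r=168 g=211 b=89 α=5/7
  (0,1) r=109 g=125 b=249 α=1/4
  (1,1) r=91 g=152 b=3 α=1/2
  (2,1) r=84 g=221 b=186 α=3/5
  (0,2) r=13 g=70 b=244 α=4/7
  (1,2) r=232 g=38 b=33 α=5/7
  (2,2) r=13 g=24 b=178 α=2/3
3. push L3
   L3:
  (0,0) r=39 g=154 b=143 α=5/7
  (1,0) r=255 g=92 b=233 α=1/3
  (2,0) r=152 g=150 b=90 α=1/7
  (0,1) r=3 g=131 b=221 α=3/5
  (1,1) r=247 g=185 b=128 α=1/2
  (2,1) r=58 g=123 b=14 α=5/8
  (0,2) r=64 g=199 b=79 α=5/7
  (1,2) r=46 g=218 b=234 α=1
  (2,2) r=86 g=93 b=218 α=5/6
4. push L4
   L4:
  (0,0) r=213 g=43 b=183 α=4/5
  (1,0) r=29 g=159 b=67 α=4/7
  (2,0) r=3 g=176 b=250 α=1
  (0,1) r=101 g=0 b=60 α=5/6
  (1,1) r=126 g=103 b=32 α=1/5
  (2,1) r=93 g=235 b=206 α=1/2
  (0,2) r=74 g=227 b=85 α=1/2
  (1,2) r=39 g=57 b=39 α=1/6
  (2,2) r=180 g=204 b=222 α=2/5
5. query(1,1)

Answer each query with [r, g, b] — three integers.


(1,1) stack=L1,L2,L3,L4; from [0,0,0]:
after L1 α=1/2: [219/2, 19, 56]
after L2 α=1/2: [401/4, 171/2, 59/2]
after L3 α=1/2: [1389/8, 541/4, 315/4]
after L4 α=1/5: [1641/10, 644/5, 347/5]
= [164, 129, 69]


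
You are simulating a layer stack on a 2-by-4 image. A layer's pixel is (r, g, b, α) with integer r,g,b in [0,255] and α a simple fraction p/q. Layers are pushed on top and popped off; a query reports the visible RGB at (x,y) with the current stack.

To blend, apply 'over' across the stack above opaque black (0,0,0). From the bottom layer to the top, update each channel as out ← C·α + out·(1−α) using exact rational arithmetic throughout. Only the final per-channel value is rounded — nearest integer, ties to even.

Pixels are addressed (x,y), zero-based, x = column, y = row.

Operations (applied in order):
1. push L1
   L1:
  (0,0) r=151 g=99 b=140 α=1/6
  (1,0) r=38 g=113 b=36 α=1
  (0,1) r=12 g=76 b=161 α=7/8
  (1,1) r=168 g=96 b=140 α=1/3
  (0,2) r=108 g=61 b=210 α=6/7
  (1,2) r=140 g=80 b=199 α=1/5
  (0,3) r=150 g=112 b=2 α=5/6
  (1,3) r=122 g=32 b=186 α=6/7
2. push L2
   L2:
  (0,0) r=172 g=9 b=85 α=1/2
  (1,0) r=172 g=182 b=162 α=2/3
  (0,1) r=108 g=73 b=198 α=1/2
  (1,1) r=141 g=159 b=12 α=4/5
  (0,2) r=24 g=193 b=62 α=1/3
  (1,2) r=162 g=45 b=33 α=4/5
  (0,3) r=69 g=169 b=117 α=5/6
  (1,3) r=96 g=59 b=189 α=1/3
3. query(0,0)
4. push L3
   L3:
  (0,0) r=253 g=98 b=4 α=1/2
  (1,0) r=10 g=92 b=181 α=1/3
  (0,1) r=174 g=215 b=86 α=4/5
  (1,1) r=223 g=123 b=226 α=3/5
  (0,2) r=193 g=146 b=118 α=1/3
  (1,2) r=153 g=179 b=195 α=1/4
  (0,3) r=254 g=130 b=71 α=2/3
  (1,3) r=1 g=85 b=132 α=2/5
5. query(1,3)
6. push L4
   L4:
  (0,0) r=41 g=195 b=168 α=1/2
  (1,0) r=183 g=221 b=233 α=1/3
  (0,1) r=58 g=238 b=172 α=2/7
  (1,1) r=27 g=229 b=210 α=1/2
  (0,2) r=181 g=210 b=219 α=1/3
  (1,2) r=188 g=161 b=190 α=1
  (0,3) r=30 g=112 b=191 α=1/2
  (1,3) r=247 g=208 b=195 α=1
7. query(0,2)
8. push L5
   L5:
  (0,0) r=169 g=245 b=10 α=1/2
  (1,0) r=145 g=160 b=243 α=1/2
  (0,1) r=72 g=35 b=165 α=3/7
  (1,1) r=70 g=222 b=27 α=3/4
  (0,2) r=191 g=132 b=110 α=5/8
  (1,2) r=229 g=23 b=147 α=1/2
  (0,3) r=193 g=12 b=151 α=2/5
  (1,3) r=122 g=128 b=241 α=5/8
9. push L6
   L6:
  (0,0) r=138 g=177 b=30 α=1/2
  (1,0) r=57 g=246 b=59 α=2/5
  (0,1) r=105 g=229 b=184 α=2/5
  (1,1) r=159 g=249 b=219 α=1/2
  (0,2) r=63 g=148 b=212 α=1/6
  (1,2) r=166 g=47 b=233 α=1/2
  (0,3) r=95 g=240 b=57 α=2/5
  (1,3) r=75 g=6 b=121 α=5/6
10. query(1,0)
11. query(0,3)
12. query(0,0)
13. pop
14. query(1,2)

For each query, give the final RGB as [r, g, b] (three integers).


at x=0,y=0 over L1,L2:
+L1 (α=1/6) → [151/6, 33/2, 70/3]
+L2 (α=1/2) → [1183/12, 51/4, 325/6]
= [99, 13, 54]

(1,3) stack=L1,L2,L3; from [0,0,0]:
after L1 α=6/7: [732/7, 192/7, 1116/7]
after L2 α=1/3: [712/7, 797/21, 1185/7]
after L3 α=2/5: [430/7, 1987/35, 5403/35]
rounded: [61, 57, 154]

at x=0,y=2 over L1,L2,L3,L4:
+L1 (α=6/7) → [648/7, 366/7, 180]
+L2 (α=1/3) → [488/7, 2083/21, 422/3]
+L3 (α=1/3) → [2327/21, 7232/63, 1198/9]
+L4 (α=1/3) → [8455/63, 27694/189, 4367/27]
= [134, 147, 162]

at x=1,y=0 over L1,L2,L3,L4,L5,L6:
L1 α=1: [38, 113, 36]
L2 α=2/3: [382/3, 159, 120]
L3 α=1/3: [794/9, 410/3, 421/3]
L4 α=1/3: [3235/27, 1483/9, 1541/9]
L5 α=1/2: [3575/27, 2923/18, 1864/9]
L6 α=2/5: [4601/45, 1175/6, 2218/15]
→ [102, 196, 148]

(0,3) stack=L1,L2,L3,L4,L5,L6; from [0,0,0]:
+L1 (α=5/6) → [125, 280/3, 5/3]
+L2 (α=5/6) → [235/3, 2815/18, 880/9]
+L3 (α=2/3) → [1759/9, 7495/54, 2158/27]
+L4 (α=1/2) → [2029/18, 13543/108, 7315/54]
+L5 (α=2/5) → [869/6, 14407/180, 12751/90]
+L6 (α=2/5) → [1249/10, 43207/300, 16171/150]
→ [125, 144, 108]

at x=0,y=0 over L1,L2,L3,L4,L5,L6:
+L1 (α=1/6) → [151/6, 33/2, 70/3]
+L2 (α=1/2) → [1183/12, 51/4, 325/6]
+L3 (α=1/2) → [4219/24, 443/8, 349/12]
+L4 (α=1/2) → [5203/48, 2003/16, 2365/24]
+L5 (α=1/2) → [13315/96, 5923/32, 2605/48]
+L6 (α=1/2) → [26563/192, 11587/64, 4045/96]
= [138, 181, 42]

at x=1,y=2 over L1,L2,L3,L4,L5:
L1 α=1/5: [28, 16, 199/5]
L2 α=4/5: [676/5, 196/5, 859/25]
L3 α=1/4: [2793/20, 1483/20, 1863/25]
L4 α=1: [188, 161, 190]
L5 α=1/2: [417/2, 92, 337/2]
→ [208, 92, 168]


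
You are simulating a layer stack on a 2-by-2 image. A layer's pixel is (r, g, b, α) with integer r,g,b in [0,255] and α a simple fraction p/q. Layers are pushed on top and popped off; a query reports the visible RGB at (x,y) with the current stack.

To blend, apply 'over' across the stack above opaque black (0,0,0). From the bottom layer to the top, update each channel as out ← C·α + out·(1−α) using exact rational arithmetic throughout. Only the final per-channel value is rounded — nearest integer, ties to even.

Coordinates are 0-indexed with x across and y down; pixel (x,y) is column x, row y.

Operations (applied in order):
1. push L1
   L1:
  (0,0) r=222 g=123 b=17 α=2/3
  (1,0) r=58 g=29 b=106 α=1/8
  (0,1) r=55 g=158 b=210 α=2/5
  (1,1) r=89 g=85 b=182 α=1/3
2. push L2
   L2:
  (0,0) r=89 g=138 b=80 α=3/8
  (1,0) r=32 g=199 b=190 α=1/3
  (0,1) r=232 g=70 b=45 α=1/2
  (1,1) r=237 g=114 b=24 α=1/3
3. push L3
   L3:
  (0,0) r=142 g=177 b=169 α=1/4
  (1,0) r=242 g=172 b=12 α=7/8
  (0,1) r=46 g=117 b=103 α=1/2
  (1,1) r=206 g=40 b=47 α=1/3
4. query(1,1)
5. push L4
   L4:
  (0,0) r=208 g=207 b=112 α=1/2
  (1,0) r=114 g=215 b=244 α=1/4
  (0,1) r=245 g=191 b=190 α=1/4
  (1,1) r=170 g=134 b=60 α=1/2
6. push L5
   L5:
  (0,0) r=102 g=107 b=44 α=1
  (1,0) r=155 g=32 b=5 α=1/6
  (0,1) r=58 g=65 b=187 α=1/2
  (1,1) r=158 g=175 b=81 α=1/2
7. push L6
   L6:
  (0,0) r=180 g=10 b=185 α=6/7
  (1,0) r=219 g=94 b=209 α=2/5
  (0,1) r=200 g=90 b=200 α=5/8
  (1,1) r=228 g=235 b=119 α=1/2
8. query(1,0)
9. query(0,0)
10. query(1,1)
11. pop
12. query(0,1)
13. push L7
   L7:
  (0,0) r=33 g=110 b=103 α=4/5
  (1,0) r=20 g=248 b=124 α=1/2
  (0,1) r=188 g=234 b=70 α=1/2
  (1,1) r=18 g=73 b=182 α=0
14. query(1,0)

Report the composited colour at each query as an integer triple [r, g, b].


(1,1) stack=L1,L2,L3; from [0,0,0]:
L1 α=1/3: [89/3, 85/3, 182/3]
L2 α=1/3: [889/9, 512/9, 436/9]
L3 α=1/3: [3632/27, 1384/27, 1295/27]
rounded: [135, 51, 48]

query (1,0) [L1,L2,L3,L4,L5,L6] — begin 0,0,0
after L1 α=1/8: [29/4, 29/8, 53/4]
after L2 α=1/3: [31/2, 275/4, 433/6]
after L3 α=7/8: [3419/16, 5091/32, 937/48]
after L4 α=1/4: [12081/64, 22153/128, 4841/64]
after L5 α=1/6: [70325/384, 38287/256, 8175/128]
after L6 α=2/5: [126389/640, 162989/1280, 78029/640]
= [197, 127, 122]

query (0,0) [L1,L2,L3,L4,L5,L6] — begin 0,0,0
after L1 α=2/3: [148, 82, 34/3]
after L2 α=3/8: [1007/8, 103, 445/12]
after L3 α=1/4: [4157/32, 243/2, 1121/16]
after L4 α=1/2: [10813/64, 657/4, 2913/32]
after L5 α=1: [102, 107, 44]
after L6 α=6/7: [1182/7, 167/7, 1154/7]
rounded: [169, 24, 165]

(1,1) stack=L1,L2,L3,L4,L5,L6; from [0,0,0]:
+L1 (α=1/3) → [89/3, 85/3, 182/3]
+L2 (α=1/3) → [889/9, 512/9, 436/9]
+L3 (α=1/3) → [3632/27, 1384/27, 1295/27]
+L4 (α=1/2) → [4111/27, 2501/27, 2915/54]
+L5 (α=1/2) → [8377/54, 3613/27, 7289/108]
+L6 (α=1/2) → [20689/108, 4979/27, 20141/216]
= [192, 184, 93]

query (0,1) [L1,L2,L3,L4,L5] — begin 0,0,0
L1 α=2/5: [22, 316/5, 84]
L2 α=1/2: [127, 333/5, 129/2]
L3 α=1/2: [173/2, 459/5, 335/4]
L4 α=1/4: [1009/8, 583/5, 1765/16]
L5 α=1/2: [1473/16, 454/5, 4757/32]
= [92, 91, 149]

at x=1,y=0 over L1,L2,L3,L4,L5,L7:
L1 α=1/8: [29/4, 29/8, 53/4]
L2 α=1/3: [31/2, 275/4, 433/6]
L3 α=7/8: [3419/16, 5091/32, 937/48]
L4 α=1/4: [12081/64, 22153/128, 4841/64]
L5 α=1/6: [70325/384, 38287/256, 8175/128]
L7 α=1/2: [78005/768, 101775/512, 24047/256]
→ [102, 199, 94]


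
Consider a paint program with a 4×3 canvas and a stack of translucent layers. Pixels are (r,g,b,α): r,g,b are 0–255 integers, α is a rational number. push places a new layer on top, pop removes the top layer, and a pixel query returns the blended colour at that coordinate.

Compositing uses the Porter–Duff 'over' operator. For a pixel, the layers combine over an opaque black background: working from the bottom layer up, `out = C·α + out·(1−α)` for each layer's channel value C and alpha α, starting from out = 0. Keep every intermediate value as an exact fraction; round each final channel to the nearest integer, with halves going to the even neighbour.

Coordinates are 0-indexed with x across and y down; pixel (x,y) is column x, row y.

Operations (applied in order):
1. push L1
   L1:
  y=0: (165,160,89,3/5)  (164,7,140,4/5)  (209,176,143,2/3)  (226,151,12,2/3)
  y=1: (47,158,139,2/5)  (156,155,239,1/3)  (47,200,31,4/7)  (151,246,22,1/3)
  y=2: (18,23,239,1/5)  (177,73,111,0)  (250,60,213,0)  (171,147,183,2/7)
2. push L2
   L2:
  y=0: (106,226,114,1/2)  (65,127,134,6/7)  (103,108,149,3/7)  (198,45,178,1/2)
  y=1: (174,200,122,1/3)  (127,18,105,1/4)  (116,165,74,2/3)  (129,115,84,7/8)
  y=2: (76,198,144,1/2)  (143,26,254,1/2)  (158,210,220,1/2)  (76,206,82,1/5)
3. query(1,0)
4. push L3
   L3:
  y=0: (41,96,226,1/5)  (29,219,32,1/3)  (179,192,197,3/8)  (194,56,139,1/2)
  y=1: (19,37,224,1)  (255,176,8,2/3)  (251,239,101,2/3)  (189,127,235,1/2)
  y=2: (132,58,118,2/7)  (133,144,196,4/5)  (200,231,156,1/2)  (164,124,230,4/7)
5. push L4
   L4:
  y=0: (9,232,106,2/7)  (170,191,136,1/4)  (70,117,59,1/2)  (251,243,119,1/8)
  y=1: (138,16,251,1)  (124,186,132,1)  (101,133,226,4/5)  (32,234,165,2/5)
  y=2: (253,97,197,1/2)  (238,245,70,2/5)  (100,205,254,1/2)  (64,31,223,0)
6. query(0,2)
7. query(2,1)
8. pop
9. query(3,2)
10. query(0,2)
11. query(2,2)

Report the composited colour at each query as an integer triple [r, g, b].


(1,0) stack=L1,L2; from [0,0,0]:
after L1 α=4/5: [656/5, 28/5, 112]
after L2 α=6/7: [2606/35, 3838/35, 916/7]
→ [74, 110, 131]

query (0,2) [L1,L2,L3,L4] — begin 0,0,0
after L1 α=1/5: [18/5, 23/5, 239/5]
after L2 α=1/2: [199/5, 1013/10, 959/10]
after L3 α=2/7: [463/7, 1245/14, 1431/14]
after L4 α=1/2: [1117/7, 2603/28, 4189/28]
→ [160, 93, 150]

query (2,1) [L1,L2,L3,L4] — begin 0,0,0
L1 α=4/7: [188/7, 800/7, 124/7]
L2 α=2/3: [604/7, 3110/21, 1160/21]
L3 α=2/3: [4118/21, 13148/63, 5402/63]
L4 α=4/5: [12602/105, 46664/315, 62354/315]
→ [120, 148, 198]

at x=3,y=2 over L1,L2,L3:
L1 α=2/7: [342/7, 42, 366/7]
L2 α=1/5: [380/7, 374/5, 2038/35]
L3 α=4/7: [5732/49, 3602/35, 38314/245]
= [117, 103, 156]

at x=0,y=2 over L1,L2,L3:
L1 α=1/5: [18/5, 23/5, 239/5]
L2 α=1/2: [199/5, 1013/10, 959/10]
L3 α=2/7: [463/7, 1245/14, 1431/14]
→ [66, 89, 102]

(2,2) stack=L1,L2,L3; from [0,0,0]:
after L1 α=0: [0, 0, 0]
after L2 α=1/2: [79, 105, 110]
after L3 α=1/2: [279/2, 168, 133]
= [140, 168, 133]


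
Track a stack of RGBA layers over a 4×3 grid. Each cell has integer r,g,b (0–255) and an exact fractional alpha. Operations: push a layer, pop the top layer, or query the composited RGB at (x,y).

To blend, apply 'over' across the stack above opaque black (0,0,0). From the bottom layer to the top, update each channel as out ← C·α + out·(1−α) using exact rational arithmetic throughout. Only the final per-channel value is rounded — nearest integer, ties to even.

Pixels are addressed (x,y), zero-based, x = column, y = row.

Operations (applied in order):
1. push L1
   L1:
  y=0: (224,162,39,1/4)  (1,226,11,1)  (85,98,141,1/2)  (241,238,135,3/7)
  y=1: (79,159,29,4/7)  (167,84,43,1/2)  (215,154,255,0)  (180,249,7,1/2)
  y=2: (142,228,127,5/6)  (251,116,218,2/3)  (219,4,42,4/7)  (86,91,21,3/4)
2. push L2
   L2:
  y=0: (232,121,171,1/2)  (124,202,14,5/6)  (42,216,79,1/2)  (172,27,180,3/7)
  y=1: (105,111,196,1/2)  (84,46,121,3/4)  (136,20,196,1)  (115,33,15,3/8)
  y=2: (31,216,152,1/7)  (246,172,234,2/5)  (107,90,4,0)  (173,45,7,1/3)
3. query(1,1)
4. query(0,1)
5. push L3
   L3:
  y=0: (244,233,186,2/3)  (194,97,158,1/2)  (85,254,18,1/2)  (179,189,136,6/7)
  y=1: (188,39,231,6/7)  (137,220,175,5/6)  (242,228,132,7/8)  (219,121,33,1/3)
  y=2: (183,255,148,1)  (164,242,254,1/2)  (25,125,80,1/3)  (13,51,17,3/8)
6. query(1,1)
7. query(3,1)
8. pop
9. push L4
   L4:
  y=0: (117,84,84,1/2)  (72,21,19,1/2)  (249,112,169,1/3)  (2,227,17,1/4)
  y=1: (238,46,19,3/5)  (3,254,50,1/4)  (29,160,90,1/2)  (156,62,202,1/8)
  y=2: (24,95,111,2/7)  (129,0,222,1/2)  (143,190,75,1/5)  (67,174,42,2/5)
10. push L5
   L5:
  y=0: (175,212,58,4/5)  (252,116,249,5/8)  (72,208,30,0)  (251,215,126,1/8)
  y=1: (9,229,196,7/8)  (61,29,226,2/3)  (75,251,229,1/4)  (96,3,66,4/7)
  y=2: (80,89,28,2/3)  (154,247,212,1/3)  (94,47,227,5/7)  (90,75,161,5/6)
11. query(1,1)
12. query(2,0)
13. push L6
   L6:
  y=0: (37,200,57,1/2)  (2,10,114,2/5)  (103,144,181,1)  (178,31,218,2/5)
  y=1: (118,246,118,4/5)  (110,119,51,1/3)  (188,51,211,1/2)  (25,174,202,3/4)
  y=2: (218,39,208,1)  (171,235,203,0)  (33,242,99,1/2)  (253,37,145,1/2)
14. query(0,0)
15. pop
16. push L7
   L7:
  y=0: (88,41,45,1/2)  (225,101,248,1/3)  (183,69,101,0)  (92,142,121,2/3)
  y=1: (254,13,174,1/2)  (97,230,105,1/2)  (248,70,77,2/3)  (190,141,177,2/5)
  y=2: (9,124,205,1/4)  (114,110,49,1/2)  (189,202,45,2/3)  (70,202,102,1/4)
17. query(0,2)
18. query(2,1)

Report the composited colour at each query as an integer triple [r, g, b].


at x=1,y=1 over L1,L2:
+L1 (α=1/2) → [167/2, 42, 43/2]
+L2 (α=3/4) → [671/8, 45, 769/8]
= [84, 45, 96]

at x=0,y=1 over L1,L2:
L1 α=4/7: [316/7, 636/7, 116/7]
L2 α=1/2: [1051/14, 1413/14, 744/7]
rounded: [75, 101, 106]

query (1,1) [L1,L2,L3] — begin 0,0,0
+L1 (α=1/2) → [167/2, 42, 43/2]
+L2 (α=3/4) → [671/8, 45, 769/8]
+L3 (α=5/6) → [6151/48, 1145/6, 7769/48]
rounded: [128, 191, 162]

at x=3,y=1 over L1,L2,L3:
L1 α=1/2: [90, 249/2, 7/2]
L2 α=3/8: [795/8, 1443/16, 125/16]
L3 α=1/3: [557/4, 2411/24, 389/24]
rounded: [139, 100, 16]

query (1,1) [L1,L2,L4,L5] — begin 0,0,0
after L1 α=1/2: [167/2, 42, 43/2]
after L2 α=3/4: [671/8, 45, 769/8]
after L4 α=1/4: [2037/32, 389/4, 2707/32]
after L5 α=2/3: [5941/96, 207/4, 17171/96]
= [62, 52, 179]

query (2,0) [L1,L2,L4,L5] — begin 0,0,0
L1 α=1/2: [85/2, 49, 141/2]
L2 α=1/2: [169/4, 265/2, 299/4]
L4 α=1/3: [667/6, 377/3, 637/6]
L5 α=0: [667/6, 377/3, 637/6]
rounded: [111, 126, 106]

query (0,0) [L1,L2,L4,L5,L6] — begin 0,0,0
L1 α=1/4: [56, 81/2, 39/4]
L2 α=1/2: [144, 323/4, 723/8]
L4 α=1/2: [261/2, 659/8, 1395/16]
L5 α=4/5: [1661/10, 7443/40, 5107/80]
L6 α=1/2: [2031/20, 15443/80, 9667/160]
→ [102, 193, 60]

at x=0,y=2 over L1,L2,L4,L5,L7:
after L1 α=5/6: [355/3, 190, 635/6]
after L2 α=1/7: [741/7, 1356/7, 787/7]
after L4 α=2/7: [4041/49, 8110/49, 5489/49]
after L5 α=2/3: [11881/147, 16832/147, 8233/147]
after L7 α=1/4: [6161/98, 5727/49, 9139/98]
= [63, 117, 93]

at x=2,y=1 over L1,L2,L4,L5,L7:
after L1 α=0: [0, 0, 0]
after L2 α=1: [136, 20, 196]
after L4 α=1/2: [165/2, 90, 143]
after L5 α=1/4: [645/8, 521/4, 329/2]
after L7 α=2/3: [4613/24, 1081/12, 637/6]
rounded: [192, 90, 106]


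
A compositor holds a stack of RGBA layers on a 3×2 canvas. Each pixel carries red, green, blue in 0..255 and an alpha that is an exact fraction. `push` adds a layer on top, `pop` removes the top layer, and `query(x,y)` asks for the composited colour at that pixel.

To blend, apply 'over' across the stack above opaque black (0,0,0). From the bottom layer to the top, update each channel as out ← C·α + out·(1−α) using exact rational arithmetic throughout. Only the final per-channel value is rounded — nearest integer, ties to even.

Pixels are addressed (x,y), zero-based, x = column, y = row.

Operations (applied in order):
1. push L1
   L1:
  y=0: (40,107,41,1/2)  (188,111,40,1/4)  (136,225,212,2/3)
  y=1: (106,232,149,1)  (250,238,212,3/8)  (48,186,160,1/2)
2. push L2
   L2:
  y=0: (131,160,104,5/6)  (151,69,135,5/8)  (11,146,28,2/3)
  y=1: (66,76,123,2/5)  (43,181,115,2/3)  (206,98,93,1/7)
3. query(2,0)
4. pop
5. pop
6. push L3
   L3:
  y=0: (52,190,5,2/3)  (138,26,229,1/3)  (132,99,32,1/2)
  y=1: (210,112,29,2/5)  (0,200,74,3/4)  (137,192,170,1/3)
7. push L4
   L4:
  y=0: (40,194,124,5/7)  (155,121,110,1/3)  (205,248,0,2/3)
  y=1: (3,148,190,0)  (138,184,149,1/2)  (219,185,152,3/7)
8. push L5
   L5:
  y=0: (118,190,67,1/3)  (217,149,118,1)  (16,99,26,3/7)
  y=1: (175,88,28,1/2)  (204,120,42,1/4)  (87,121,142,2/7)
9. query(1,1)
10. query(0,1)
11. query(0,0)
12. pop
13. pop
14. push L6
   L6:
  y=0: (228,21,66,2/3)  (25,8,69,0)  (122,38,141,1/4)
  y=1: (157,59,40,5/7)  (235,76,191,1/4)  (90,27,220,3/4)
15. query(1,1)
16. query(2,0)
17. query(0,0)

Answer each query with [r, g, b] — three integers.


(2,0) stack=L1,L2; from [0,0,0]:
after L1 α=2/3: [272/3, 150, 424/3]
after L2 α=2/3: [338/9, 442/3, 592/9]
→ [38, 147, 66]

at x=1,y=1 over L3,L4,L5:
after L3 α=3/4: [0, 150, 111/2]
after L4 α=1/2: [69, 167, 409/4]
after L5 α=1/4: [411/4, 621/4, 1395/16]
= [103, 155, 87]

(0,1) stack=L3,L4,L5; from [0,0,0]:
+L3 (α=2/5) → [84, 224/5, 58/5]
+L4 (α=0) → [84, 224/5, 58/5]
+L5 (α=1/2) → [259/2, 332/5, 99/5]
= [130, 66, 20]

query (0,0) [L3,L4,L5] — begin 0,0,0
L3 α=2/3: [104/3, 380/3, 10/3]
L4 α=5/7: [808/21, 3670/21, 1880/21]
L5 α=1/3: [4094/63, 11330/63, 5167/63]
→ [65, 180, 82]

(1,1) stack=L3,L6; from [0,0,0]:
+L3 (α=3/4) → [0, 150, 111/2]
+L6 (α=1/4) → [235/4, 263/2, 715/8]
→ [59, 132, 89]

query (2,0) [L3,L6] — begin 0,0,0
L3 α=1/2: [66, 99/2, 16]
L6 α=1/4: [80, 373/8, 189/4]
= [80, 47, 47]

(0,0) stack=L3,L6; from [0,0,0]:
after L3 α=2/3: [104/3, 380/3, 10/3]
after L6 α=2/3: [1472/9, 506/9, 406/9]
rounded: [164, 56, 45]


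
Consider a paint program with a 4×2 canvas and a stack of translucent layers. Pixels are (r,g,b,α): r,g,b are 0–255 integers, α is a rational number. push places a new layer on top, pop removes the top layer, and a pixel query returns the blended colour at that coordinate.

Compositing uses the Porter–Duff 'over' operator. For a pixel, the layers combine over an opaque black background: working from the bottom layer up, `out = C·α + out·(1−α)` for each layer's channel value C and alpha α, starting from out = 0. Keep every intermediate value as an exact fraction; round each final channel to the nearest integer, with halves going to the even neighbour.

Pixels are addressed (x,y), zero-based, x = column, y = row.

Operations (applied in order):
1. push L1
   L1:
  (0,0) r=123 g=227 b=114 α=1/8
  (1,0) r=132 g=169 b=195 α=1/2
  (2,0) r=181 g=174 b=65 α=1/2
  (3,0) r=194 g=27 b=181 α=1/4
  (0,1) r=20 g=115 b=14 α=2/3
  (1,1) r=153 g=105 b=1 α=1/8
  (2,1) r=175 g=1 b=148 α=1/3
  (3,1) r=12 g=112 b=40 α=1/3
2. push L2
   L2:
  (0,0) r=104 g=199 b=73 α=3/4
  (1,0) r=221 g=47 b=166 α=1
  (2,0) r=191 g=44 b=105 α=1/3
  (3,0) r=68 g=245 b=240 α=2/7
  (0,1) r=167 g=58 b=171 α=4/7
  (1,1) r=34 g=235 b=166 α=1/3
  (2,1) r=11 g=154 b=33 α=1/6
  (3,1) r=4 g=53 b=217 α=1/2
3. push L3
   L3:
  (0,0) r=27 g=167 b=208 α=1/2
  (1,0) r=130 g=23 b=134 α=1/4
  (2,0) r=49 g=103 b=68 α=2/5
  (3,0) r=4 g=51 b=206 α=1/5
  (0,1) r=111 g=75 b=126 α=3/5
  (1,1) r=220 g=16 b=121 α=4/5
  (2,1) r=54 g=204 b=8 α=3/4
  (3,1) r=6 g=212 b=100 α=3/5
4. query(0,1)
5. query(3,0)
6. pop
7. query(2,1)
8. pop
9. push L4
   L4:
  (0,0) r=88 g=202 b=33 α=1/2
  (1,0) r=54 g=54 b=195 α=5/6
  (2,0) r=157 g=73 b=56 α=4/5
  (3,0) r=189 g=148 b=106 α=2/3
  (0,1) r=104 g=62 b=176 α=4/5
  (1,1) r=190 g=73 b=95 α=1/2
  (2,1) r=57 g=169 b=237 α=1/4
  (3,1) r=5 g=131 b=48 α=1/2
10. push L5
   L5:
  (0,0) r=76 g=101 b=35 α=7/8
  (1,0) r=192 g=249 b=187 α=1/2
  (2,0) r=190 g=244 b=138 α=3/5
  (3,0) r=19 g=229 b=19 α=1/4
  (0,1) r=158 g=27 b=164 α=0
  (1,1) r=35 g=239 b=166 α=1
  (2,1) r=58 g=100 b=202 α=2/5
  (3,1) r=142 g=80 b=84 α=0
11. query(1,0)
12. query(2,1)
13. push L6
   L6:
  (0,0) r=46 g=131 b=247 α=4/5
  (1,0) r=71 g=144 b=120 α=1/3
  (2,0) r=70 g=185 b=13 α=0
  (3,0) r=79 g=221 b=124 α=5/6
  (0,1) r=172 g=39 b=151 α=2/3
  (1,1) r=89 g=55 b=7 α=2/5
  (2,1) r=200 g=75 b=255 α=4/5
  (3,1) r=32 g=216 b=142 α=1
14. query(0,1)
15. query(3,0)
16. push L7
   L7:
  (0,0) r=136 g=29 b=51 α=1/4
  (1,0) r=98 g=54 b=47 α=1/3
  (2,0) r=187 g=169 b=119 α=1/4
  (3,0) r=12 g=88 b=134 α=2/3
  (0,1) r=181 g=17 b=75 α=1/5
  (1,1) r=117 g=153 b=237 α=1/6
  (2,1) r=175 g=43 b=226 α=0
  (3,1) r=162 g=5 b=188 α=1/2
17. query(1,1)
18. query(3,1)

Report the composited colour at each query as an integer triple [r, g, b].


query (0,1) [L1,L2,L3] — begin 0,0,0
L1 α=2/3: [40/3, 230/3, 28/3]
L2 α=4/7: [708/7, 66, 712/7]
L3 α=3/5: [3747/35, 357/5, 814/7]
= [107, 71, 116]

at x=3,y=0 over L1,L2,L3:
L1 α=1/4: [97/2, 27/4, 181/4]
L2 α=2/7: [757/14, 2095/28, 2825/28]
L3 α=1/5: [1542/35, 2452/35, 4267/35]
= [44, 70, 122]

at x=2,y=1 over L1,L2:
L1 α=1/3: [175/3, 1/3, 148/3]
L2 α=1/6: [454/9, 467/18, 839/18]
→ [50, 26, 47]

at x=1,y=0 over L1,L4,L5:
L1 α=1/2: [66, 169/2, 195/2]
L4 α=5/6: [56, 709/12, 715/4]
L5 α=1/2: [124, 3697/24, 1463/8]
→ [124, 154, 183]

at x=2,y=1 over L1,L4,L5:
after L1 α=1/3: [175/3, 1/3, 148/3]
after L4 α=1/4: [58, 85/2, 385/4]
after L5 α=2/5: [58, 131/2, 2771/20]
= [58, 66, 139]

(0,1) stack=L1,L4,L5,L6; from [0,0,0]:
L1 α=2/3: [40/3, 230/3, 28/3]
L4 α=4/5: [1288/15, 974/15, 428/3]
L5 α=0: [1288/15, 974/15, 428/3]
L6 α=2/3: [6448/45, 2144/45, 1334/9]
→ [143, 48, 148]

at x=3,y=0 over L1,L4,L5,L6:
+L1 (α=1/4) → [97/2, 27/4, 181/4]
+L4 (α=2/3) → [853/6, 1211/12, 343/4]
+L5 (α=1/4) → [891/8, 2127/16, 1105/16]
+L6 (α=5/6) → [4051/48, 19807/96, 3675/32]
= [84, 206, 115]

at x=1,y=1 over L1,L4,L5,L6,L7:
L1 α=1/8: [153/8, 105/8, 1/8]
L4 α=1/2: [1673/16, 689/16, 761/16]
L5 α=1: [35, 239, 166]
L6 α=2/5: [283/5, 827/5, 512/5]
L7 α=1/6: [200/3, 490/3, 749/6]
→ [67, 163, 125]

query (3,1) [L1,L4,L5,L6,L7] — begin 0,0,0
after L1 α=1/3: [4, 112/3, 40/3]
after L4 α=1/2: [9/2, 505/6, 92/3]
after L5 α=0: [9/2, 505/6, 92/3]
after L6 α=1: [32, 216, 142]
after L7 α=1/2: [97, 221/2, 165]
→ [97, 110, 165]


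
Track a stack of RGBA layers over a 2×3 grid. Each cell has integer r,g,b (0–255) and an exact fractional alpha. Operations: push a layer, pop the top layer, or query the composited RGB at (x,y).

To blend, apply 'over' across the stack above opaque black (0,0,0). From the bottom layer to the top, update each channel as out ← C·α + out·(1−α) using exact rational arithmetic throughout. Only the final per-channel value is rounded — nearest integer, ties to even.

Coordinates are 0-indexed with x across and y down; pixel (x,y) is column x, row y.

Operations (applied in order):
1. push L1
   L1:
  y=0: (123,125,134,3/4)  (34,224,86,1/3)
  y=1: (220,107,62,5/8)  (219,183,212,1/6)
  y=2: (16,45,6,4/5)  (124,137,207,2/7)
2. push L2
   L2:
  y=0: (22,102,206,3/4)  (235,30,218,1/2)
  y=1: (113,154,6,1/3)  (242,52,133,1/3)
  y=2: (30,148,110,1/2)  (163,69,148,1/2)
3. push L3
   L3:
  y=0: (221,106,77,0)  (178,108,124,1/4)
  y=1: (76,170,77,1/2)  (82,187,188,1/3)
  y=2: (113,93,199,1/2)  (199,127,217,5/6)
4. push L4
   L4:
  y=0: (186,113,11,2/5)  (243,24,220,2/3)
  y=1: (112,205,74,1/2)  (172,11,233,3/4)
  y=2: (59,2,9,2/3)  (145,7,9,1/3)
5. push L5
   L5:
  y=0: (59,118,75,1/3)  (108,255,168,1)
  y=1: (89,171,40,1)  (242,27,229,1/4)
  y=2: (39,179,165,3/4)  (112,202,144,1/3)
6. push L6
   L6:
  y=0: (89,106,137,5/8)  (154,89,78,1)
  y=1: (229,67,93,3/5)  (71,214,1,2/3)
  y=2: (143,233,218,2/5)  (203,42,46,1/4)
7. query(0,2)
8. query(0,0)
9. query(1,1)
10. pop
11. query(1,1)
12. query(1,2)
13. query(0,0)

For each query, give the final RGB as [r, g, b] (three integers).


(0,2) stack=L1,L2,L3,L4,L5,L6; from [0,0,0]:
after L1 α=4/5: [64/5, 36, 24/5]
after L2 α=1/2: [107/5, 92, 287/5]
after L3 α=1/2: [336/5, 185/2, 641/5]
after L4 α=2/3: [926/15, 193/6, 731/15]
after L5 α=3/4: [2681/60, 3415/24, 2039/15]
after L6 α=2/5: [8401/100, 7143/40, 4219/25]
→ [84, 179, 169]

query (0,0) [L1,L2,L3,L4,L5,L6] — begin 0,0,0
L1 α=3/4: [369/4, 375/4, 201/2]
L2 α=3/4: [633/16, 1599/16, 1437/8]
L3 α=0: [633/16, 1599/16, 1437/8]
L4 α=2/5: [7851/80, 8413/80, 4487/40]
L5 α=1/3: [10211/120, 13133/120, 5987/60]
L6 α=5/8: [28011/320, 34333/320, 19687/160]
= [88, 107, 123]

at x=1,y=1 over L1,L2,L3,L4,L5,L6:
L1 α=1/6: [73/2, 61/2, 106/3]
L2 α=1/3: [105, 113/3, 611/9]
L3 α=1/3: [292/3, 787/9, 2914/27]
L4 α=3/4: [460/3, 271/9, 21787/108]
L5 α=1/4: [351/2, 88/3, 30031/144]
L6 α=2/3: [635/6, 1372/9, 30319/432]
= [106, 152, 70]

query (1,1) [L1,L2,L3,L4,L5] — begin 0,0,0
L1 α=1/6: [73/2, 61/2, 106/3]
L2 α=1/3: [105, 113/3, 611/9]
L3 α=1/3: [292/3, 787/9, 2914/27]
L4 α=3/4: [460/3, 271/9, 21787/108]
L5 α=1/4: [351/2, 88/3, 30031/144]
→ [176, 29, 209]

query (1,2) [L1,L2,L3,L4,L5] — begin 0,0,0
L1 α=2/7: [248/7, 274/7, 414/7]
L2 α=1/2: [1389/14, 757/14, 725/7]
L3 α=5/6: [15319/84, 9647/84, 4160/21]
L4 α=1/3: [21409/126, 9941/126, 8509/63]
L5 α=1/3: [28465/189, 22667/189, 26090/189]
→ [151, 120, 138]

(0,0) stack=L1,L2,L3,L4,L5; from [0,0,0]:
L1 α=3/4: [369/4, 375/4, 201/2]
L2 α=3/4: [633/16, 1599/16, 1437/8]
L3 α=0: [633/16, 1599/16, 1437/8]
L4 α=2/5: [7851/80, 8413/80, 4487/40]
L5 α=1/3: [10211/120, 13133/120, 5987/60]
rounded: [85, 109, 100]


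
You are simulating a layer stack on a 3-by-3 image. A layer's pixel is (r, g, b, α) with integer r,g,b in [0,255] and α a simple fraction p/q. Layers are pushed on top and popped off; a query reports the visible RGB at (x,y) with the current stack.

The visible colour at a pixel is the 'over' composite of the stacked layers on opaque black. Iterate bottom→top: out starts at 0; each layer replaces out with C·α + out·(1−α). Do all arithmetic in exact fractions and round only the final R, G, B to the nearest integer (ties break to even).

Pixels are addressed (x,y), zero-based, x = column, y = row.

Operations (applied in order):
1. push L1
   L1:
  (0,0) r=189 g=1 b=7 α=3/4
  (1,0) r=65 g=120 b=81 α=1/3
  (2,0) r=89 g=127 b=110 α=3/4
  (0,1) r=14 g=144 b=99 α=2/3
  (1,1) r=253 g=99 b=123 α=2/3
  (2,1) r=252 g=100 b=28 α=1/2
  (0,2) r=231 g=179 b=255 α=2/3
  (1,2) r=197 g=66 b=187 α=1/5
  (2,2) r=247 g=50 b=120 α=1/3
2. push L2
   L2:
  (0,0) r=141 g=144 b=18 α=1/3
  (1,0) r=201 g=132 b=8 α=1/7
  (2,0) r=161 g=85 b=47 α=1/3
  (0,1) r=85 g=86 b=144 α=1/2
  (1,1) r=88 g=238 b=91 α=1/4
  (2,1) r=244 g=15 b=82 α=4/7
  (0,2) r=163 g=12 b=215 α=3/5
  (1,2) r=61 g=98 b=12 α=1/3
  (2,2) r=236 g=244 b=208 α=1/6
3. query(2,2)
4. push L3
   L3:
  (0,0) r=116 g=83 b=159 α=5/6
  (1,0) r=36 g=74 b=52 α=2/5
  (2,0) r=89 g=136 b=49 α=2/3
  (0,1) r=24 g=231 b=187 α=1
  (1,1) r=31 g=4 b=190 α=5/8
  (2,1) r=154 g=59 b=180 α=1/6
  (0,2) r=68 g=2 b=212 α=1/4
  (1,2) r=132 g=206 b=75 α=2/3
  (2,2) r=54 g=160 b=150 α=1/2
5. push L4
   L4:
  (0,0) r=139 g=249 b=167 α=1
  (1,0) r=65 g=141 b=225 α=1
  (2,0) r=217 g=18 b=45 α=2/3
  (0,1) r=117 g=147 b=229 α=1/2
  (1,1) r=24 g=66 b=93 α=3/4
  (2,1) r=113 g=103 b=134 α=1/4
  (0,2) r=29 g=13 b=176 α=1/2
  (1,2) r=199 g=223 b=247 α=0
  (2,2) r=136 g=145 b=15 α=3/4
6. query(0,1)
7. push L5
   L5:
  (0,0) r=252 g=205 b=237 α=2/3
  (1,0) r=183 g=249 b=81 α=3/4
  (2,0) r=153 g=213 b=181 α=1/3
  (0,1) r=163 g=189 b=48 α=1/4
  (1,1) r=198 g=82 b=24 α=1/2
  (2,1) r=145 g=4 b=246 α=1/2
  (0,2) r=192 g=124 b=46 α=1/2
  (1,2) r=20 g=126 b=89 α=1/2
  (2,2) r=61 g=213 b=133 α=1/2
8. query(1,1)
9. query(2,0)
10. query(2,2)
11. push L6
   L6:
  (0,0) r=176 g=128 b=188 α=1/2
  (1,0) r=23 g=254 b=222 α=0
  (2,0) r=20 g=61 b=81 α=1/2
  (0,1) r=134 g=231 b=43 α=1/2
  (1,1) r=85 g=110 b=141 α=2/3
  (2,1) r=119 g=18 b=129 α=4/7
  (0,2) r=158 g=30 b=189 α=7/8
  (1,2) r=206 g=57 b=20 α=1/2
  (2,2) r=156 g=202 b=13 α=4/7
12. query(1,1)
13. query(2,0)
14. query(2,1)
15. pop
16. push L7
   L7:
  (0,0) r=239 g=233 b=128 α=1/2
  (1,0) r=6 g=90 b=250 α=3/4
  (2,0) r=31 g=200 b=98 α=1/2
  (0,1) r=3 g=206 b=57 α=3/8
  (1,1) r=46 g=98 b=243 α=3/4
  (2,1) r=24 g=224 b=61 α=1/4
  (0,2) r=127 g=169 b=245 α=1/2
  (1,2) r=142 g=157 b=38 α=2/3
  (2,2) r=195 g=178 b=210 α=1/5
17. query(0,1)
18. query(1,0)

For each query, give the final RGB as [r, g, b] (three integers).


at x=2,y=2 over L1,L2:
L1 α=1/3: [247/3, 50/3, 40]
L2 α=1/6: [1943/18, 491/9, 68]
= [108, 55, 68]

query (0,1) [L1,L2,L3,L4] — begin 0,0,0
after L1 α=2/3: [28/3, 96, 66]
after L2 α=1/2: [283/6, 91, 105]
after L3 α=1: [24, 231, 187]
after L4 α=1/2: [141/2, 189, 208]
rounded: [70, 189, 208]

at x=1,y=1 over L1,L2,L3,L4,L5:
L1 α=2/3: [506/3, 66, 82]
L2 α=1/4: [297/2, 109, 337/4]
L3 α=5/8: [1201/16, 347/8, 4811/32]
L4 α=3/4: [2353/64, 1931/32, 13739/128]
L5 α=1/2: [15025/128, 4555/64, 16811/256]
= [117, 71, 66]

(2,0) stack=L1,L2,L3,L4,L5; from [0,0,0]:
after L1 α=3/4: [267/4, 381/4, 165/2]
after L2 α=1/3: [589/6, 551/6, 212/3]
after L3 α=2/3: [1657/18, 2183/18, 506/9]
after L4 α=2/3: [9469/54, 2831/54, 1316/27]
after L5 α=1/3: [13600/81, 8582/81, 7519/81]
rounded: [168, 106, 93]

at x=2,y=2 over L1,L2,L3,L4,L5:
L1 α=1/3: [247/3, 50/3, 40]
L2 α=1/6: [1943/18, 491/9, 68]
L3 α=1/2: [2915/36, 1931/18, 109]
L4 α=3/4: [17603/144, 9761/72, 77/2]
L5 α=1/2: [26387/288, 25097/144, 343/4]
= [92, 174, 86]

(1,1) stack=L1,L2,L3,L4,L5,L6; from [0,0,0]:
L1 α=2/3: [506/3, 66, 82]
L2 α=1/4: [297/2, 109, 337/4]
L3 α=5/8: [1201/16, 347/8, 4811/32]
L4 α=3/4: [2353/64, 1931/32, 13739/128]
L5 α=1/2: [15025/128, 4555/64, 16811/256]
L6 α=2/3: [36785/384, 18635/192, 89003/768]
→ [96, 97, 116]

query (2,0) [L1,L2,L3,L4,L5,L6] — begin 0,0,0
after L1 α=3/4: [267/4, 381/4, 165/2]
after L2 α=1/3: [589/6, 551/6, 212/3]
after L3 α=2/3: [1657/18, 2183/18, 506/9]
after L4 α=2/3: [9469/54, 2831/54, 1316/27]
after L5 α=1/3: [13600/81, 8582/81, 7519/81]
after L6 α=1/2: [7610/81, 13523/162, 7040/81]
rounded: [94, 83, 87]

query (2,1) [L1,L2,L3,L4,L5,L6] — begin 0,0,0
after L1 α=1/2: [126, 50, 14]
after L2 α=4/7: [1354/7, 30, 370/7]
after L3 α=1/6: [1308/7, 209/6, 1555/21]
after L4 α=1/4: [4715/28, 415/8, 2493/28]
after L5 α=1/2: [8775/56, 447/16, 9381/56]
after L6 α=4/7: [52981/392, 2493/112, 57039/392]
rounded: [135, 22, 146]

query (0,1) [L1,L2,L3,L4,L5,L7] — begin 0,0,0
after L1 α=2/3: [28/3, 96, 66]
after L2 α=1/2: [283/6, 91, 105]
after L3 α=1: [24, 231, 187]
after L4 α=1/2: [141/2, 189, 208]
after L5 α=1/4: [749/8, 189, 168]
after L7 α=3/8: [3817/64, 1563/8, 1011/8]
= [60, 195, 126]

query (1,0) [L1,L2,L3,L4,L5,L7] — begin 0,0,0
L1 α=1/3: [65/3, 40, 27]
L2 α=1/7: [331/7, 372/7, 170/7]
L3 α=2/5: [1497/35, 2152/35, 1238/35]
L4 α=1: [65, 141, 225]
L5 α=3/4: [307/2, 222, 117]
L7 α=3/4: [343/8, 123, 867/4]
rounded: [43, 123, 217]
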